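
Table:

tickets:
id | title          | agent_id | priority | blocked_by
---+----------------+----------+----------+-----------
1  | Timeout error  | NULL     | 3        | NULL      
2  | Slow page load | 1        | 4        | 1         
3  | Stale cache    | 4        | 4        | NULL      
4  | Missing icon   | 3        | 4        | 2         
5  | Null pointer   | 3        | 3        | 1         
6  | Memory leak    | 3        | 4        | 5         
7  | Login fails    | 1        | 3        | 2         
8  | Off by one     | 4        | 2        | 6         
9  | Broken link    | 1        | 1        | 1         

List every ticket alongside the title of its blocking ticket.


This is a self-join: tickets is joined to a second copy of itself, matching each row's blocked_by to another row's id. Use LEFT JOIN so rows with blocked_by=NULL are kept.
  - ticket 1 (Timeout error): blocked_by=NULL -> NULL
  - ticket 2 (Slow page load): blocked_by=1 -> Timeout error
  - ticket 3 (Stale cache): blocked_by=NULL -> NULL
  - ticket 4 (Missing icon): blocked_by=2 -> Slow page load
  - ticket 5 (Null pointer): blocked_by=1 -> Timeout error
  - ticket 6 (Memory leak): blocked_by=5 -> Null pointer
  - ticket 7 (Login fails): blocked_by=2 -> Slow page load
  - ticket 8 (Off by one): blocked_by=6 -> Memory leak
  - ticket 9 (Broken link): blocked_by=1 -> Timeout error

SQL:
SELECT a.title AS item, b.title AS blocked_by
FROM tickets a
LEFT JOIN tickets b ON a.blocked_by = b.id

Result:
item           | blocked_by    
---------------+---------------
Timeout error  | NULL          
Slow page load | Timeout error 
Stale cache    | NULL          
Missing icon   | Slow page load
Null pointer   | Timeout error 
Memory leak    | Null pointer  
Login fails    | Slow page load
Off by one     | Memory leak   
Broken link    | Timeout error 


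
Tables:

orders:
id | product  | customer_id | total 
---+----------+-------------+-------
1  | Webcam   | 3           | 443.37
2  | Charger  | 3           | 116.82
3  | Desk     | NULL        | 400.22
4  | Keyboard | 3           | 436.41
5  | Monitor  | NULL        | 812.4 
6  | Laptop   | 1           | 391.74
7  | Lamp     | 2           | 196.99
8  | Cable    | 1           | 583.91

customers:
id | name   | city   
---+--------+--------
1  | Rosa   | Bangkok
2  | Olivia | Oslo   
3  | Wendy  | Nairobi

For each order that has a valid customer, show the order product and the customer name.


INNER JOIN keeps only orders rows whose customer_id matches an id in customers. Walk through each order:
  - order 1 (Webcam): customer_id=3 -> matches Wendy
  - order 2 (Charger): customer_id=3 -> matches Wendy
  - order 3 (Desk): customer_id=NULL, no match -> dropped
  - order 4 (Keyboard): customer_id=3 -> matches Wendy
  - order 5 (Monitor): customer_id=NULL, no match -> dropped
  - order 6 (Laptop): customer_id=1 -> matches Rosa
  - order 7 (Lamp): customer_id=2 -> matches Olivia
  - order 8 (Cable): customer_id=1 -> matches Rosa
So 2 of 8 rows are dropped.

SQL:
SELECT a.product, b.name AS customer
FROM orders a
INNER JOIN customers b ON a.customer_id = b.id

Result:
product  | customer
---------+---------
Webcam   | Wendy   
Charger  | Wendy   
Keyboard | Wendy   
Laptop   | Rosa    
Lamp     | Olivia  
Cable    | Rosa    


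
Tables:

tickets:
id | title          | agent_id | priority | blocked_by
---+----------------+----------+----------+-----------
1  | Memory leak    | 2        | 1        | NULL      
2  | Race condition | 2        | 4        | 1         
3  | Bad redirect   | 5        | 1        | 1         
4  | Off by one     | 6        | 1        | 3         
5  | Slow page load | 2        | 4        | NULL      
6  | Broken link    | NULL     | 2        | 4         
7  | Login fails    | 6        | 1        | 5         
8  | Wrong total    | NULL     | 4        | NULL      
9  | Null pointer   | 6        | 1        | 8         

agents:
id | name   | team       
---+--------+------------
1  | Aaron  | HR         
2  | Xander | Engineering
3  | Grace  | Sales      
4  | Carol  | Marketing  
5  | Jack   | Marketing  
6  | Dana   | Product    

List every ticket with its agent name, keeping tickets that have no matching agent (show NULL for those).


LEFT JOIN keeps every row from tickets (the left table); where agent_id has no match in agents, the agent columns become NULL. Walk through each ticket:
  - ticket 1 (Memory leak): agent_id=2 -> matches Xander
  - ticket 2 (Race condition): agent_id=2 -> matches Xander
  - ticket 3 (Bad redirect): agent_id=5 -> matches Jack
  - ticket 4 (Off by one): agent_id=6 -> matches Dana
  - ticket 5 (Slow page load): agent_id=2 -> matches Xander
  - ticket 6 (Broken link): agent_id=NULL, no match -> kept with NULL
  - ticket 7 (Login fails): agent_id=6 -> matches Dana
  - ticket 8 (Wrong total): agent_id=NULL, no match -> kept with NULL
  - ticket 9 (Null pointer): agent_id=6 -> matches Dana
All 9 rows appear; 2 have NULL agent.

SQL:
SELECT a.title, b.name AS agent
FROM tickets a
LEFT JOIN agents b ON a.agent_id = b.id

Result:
title          | agent 
---------------+-------
Memory leak    | Xander
Race condition | Xander
Bad redirect   | Jack  
Off by one     | Dana  
Slow page load | Xander
Broken link    | NULL  
Login fails    | Dana  
Wrong total    | NULL  
Null pointer   | Dana  


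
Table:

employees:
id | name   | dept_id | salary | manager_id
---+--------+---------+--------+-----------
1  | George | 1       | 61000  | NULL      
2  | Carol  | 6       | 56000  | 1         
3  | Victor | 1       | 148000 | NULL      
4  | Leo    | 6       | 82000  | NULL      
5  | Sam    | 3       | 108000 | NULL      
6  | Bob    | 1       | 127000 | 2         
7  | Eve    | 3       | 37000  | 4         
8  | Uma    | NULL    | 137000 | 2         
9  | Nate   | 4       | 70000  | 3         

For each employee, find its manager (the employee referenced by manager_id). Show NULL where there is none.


This is a self-join: employees is joined to a second copy of itself, matching each row's manager_id to another row's id. Use LEFT JOIN so rows with manager_id=NULL are kept.
  - employee 1 (George): manager_id=NULL -> NULL
  - employee 2 (Carol): manager_id=1 -> George
  - employee 3 (Victor): manager_id=NULL -> NULL
  - employee 4 (Leo): manager_id=NULL -> NULL
  - employee 5 (Sam): manager_id=NULL -> NULL
  - employee 6 (Bob): manager_id=2 -> Carol
  - employee 7 (Eve): manager_id=4 -> Leo
  - employee 8 (Uma): manager_id=2 -> Carol
  - employee 9 (Nate): manager_id=3 -> Victor

SQL:
SELECT a.name AS item, b.name AS manager
FROM employees a
LEFT JOIN employees b ON a.manager_id = b.id

Result:
item   | manager
-------+--------
George | NULL   
Carol  | George 
Victor | NULL   
Leo    | NULL   
Sam    | NULL   
Bob    | Carol  
Eve    | Leo    
Uma    | Carol  
Nate   | Victor 


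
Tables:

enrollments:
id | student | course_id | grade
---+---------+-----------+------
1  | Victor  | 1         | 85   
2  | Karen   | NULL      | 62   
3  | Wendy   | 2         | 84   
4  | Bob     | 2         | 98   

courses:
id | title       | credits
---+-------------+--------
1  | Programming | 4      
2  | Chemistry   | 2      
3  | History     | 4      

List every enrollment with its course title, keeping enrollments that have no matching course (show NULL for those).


LEFT JOIN keeps every row from enrollments (the left table); where course_id has no match in courses, the course columns become NULL. Walk through each enrollment:
  - enrollment 1 (Victor): course_id=1 -> matches Programming
  - enrollment 2 (Karen): course_id=NULL, no match -> kept with NULL
  - enrollment 3 (Wendy): course_id=2 -> matches Chemistry
  - enrollment 4 (Bob): course_id=2 -> matches Chemistry
All 4 rows appear; 1 has NULL course.

SQL:
SELECT a.student, b.title AS course
FROM enrollments a
LEFT JOIN courses b ON a.course_id = b.id

Result:
student | course     
--------+------------
Victor  | Programming
Karen   | NULL       
Wendy   | Chemistry  
Bob     | Chemistry  


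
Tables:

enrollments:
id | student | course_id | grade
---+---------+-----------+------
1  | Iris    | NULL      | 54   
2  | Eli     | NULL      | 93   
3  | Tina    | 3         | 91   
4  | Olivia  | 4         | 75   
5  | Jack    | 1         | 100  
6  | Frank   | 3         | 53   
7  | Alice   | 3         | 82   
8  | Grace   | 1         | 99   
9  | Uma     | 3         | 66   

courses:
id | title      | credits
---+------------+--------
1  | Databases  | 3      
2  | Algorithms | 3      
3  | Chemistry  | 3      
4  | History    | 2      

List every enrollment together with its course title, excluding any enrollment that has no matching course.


INNER JOIN keeps only enrollments rows whose course_id matches an id in courses. Walk through each enrollment:
  - enrollment 1 (Iris): course_id=NULL, no match -> dropped
  - enrollment 2 (Eli): course_id=NULL, no match -> dropped
  - enrollment 3 (Tina): course_id=3 -> matches Chemistry
  - enrollment 4 (Olivia): course_id=4 -> matches History
  - enrollment 5 (Jack): course_id=1 -> matches Databases
  - enrollment 6 (Frank): course_id=3 -> matches Chemistry
  - enrollment 7 (Alice): course_id=3 -> matches Chemistry
  - enrollment 8 (Grace): course_id=1 -> matches Databases
  - enrollment 9 (Uma): course_id=3 -> matches Chemistry
So 2 of 9 rows are dropped.

SQL:
SELECT a.student, b.title AS course
FROM enrollments a
INNER JOIN courses b ON a.course_id = b.id

Result:
student | course   
--------+----------
Tina    | Chemistry
Olivia  | History  
Jack    | Databases
Frank   | Chemistry
Alice   | Chemistry
Grace   | Databases
Uma     | Chemistry


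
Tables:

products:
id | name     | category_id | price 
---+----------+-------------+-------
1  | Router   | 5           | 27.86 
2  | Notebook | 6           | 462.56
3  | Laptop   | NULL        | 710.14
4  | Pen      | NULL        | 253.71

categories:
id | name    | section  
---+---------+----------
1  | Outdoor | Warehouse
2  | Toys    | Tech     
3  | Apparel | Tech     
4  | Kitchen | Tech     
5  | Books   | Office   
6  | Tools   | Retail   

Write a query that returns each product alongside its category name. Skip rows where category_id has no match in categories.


INNER JOIN keeps only products rows whose category_id matches an id in categories. Walk through each product:
  - product 1 (Router): category_id=5 -> matches Books
  - product 2 (Notebook): category_id=6 -> matches Tools
  - product 3 (Laptop): category_id=NULL, no match -> dropped
  - product 4 (Pen): category_id=NULL, no match -> dropped
So 2 of 4 rows are dropped.

SQL:
SELECT a.name, b.name AS category
FROM products a
INNER JOIN categories b ON a.category_id = b.id

Result:
name     | category
---------+---------
Router   | Books   
Notebook | Tools   


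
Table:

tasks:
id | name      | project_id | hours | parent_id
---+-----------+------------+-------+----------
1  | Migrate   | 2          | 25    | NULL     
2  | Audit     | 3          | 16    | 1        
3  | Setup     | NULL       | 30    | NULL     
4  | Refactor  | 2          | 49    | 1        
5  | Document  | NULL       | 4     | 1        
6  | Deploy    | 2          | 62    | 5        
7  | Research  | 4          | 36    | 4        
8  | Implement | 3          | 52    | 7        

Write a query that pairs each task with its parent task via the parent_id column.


This is a self-join: tasks is joined to a second copy of itself, matching each row's parent_id to another row's id. Use LEFT JOIN so rows with parent_id=NULL are kept.
  - task 1 (Migrate): parent_id=NULL -> NULL
  - task 2 (Audit): parent_id=1 -> Migrate
  - task 3 (Setup): parent_id=NULL -> NULL
  - task 4 (Refactor): parent_id=1 -> Migrate
  - task 5 (Document): parent_id=1 -> Migrate
  - task 6 (Deploy): parent_id=5 -> Document
  - task 7 (Research): parent_id=4 -> Refactor
  - task 8 (Implement): parent_id=7 -> Research

SQL:
SELECT a.name AS item, b.name AS parent
FROM tasks a
LEFT JOIN tasks b ON a.parent_id = b.id

Result:
item      | parent  
----------+---------
Migrate   | NULL    
Audit     | Migrate 
Setup     | NULL    
Refactor  | Migrate 
Document  | Migrate 
Deploy    | Document
Research  | Refactor
Implement | Research


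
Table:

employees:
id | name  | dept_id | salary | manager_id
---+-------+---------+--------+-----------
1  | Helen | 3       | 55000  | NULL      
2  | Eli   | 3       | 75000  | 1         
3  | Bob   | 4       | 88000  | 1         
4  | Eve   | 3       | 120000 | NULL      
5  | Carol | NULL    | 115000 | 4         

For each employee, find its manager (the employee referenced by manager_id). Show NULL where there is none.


This is a self-join: employees is joined to a second copy of itself, matching each row's manager_id to another row's id. Use LEFT JOIN so rows with manager_id=NULL are kept.
  - employee 1 (Helen): manager_id=NULL -> NULL
  - employee 2 (Eli): manager_id=1 -> Helen
  - employee 3 (Bob): manager_id=1 -> Helen
  - employee 4 (Eve): manager_id=NULL -> NULL
  - employee 5 (Carol): manager_id=4 -> Eve

SQL:
SELECT a.name AS item, b.name AS manager
FROM employees a
LEFT JOIN employees b ON a.manager_id = b.id

Result:
item  | manager
------+--------
Helen | NULL   
Eli   | Helen  
Bob   | Helen  
Eve   | NULL   
Carol | Eve    


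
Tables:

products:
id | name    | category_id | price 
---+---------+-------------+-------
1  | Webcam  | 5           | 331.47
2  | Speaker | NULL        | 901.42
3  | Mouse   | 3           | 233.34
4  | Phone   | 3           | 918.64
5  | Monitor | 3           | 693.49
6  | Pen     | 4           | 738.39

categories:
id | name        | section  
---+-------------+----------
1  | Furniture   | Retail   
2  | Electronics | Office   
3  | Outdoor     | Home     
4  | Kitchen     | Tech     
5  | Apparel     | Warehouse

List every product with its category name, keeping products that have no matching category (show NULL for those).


LEFT JOIN keeps every row from products (the left table); where category_id has no match in categories, the category columns become NULL. Walk through each product:
  - product 1 (Webcam): category_id=5 -> matches Apparel
  - product 2 (Speaker): category_id=NULL, no match -> kept with NULL
  - product 3 (Mouse): category_id=3 -> matches Outdoor
  - product 4 (Phone): category_id=3 -> matches Outdoor
  - product 5 (Monitor): category_id=3 -> matches Outdoor
  - product 6 (Pen): category_id=4 -> matches Kitchen
All 6 rows appear; 1 has NULL category.

SQL:
SELECT a.name, b.name AS category
FROM products a
LEFT JOIN categories b ON a.category_id = b.id

Result:
name    | category
--------+---------
Webcam  | Apparel 
Speaker | NULL    
Mouse   | Outdoor 
Phone   | Outdoor 
Monitor | Outdoor 
Pen     | Kitchen 


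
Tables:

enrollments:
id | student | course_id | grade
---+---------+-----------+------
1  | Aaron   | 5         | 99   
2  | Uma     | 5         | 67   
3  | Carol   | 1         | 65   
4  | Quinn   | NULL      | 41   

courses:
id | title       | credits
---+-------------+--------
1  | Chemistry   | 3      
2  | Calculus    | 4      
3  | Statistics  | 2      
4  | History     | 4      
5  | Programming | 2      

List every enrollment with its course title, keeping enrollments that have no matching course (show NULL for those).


LEFT JOIN keeps every row from enrollments (the left table); where course_id has no match in courses, the course columns become NULL. Walk through each enrollment:
  - enrollment 1 (Aaron): course_id=5 -> matches Programming
  - enrollment 2 (Uma): course_id=5 -> matches Programming
  - enrollment 3 (Carol): course_id=1 -> matches Chemistry
  - enrollment 4 (Quinn): course_id=NULL, no match -> kept with NULL
All 4 rows appear; 1 has NULL course.

SQL:
SELECT a.student, b.title AS course
FROM enrollments a
LEFT JOIN courses b ON a.course_id = b.id

Result:
student | course     
--------+------------
Aaron   | Programming
Uma     | Programming
Carol   | Chemistry  
Quinn   | NULL       


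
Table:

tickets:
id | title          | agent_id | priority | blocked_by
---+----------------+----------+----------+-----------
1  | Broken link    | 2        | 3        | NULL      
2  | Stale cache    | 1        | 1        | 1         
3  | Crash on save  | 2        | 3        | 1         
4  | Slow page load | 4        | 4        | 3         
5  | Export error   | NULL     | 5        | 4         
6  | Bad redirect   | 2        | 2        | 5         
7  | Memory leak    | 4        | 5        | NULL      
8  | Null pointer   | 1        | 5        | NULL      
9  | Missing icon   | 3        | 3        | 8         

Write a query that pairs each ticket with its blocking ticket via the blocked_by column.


This is a self-join: tickets is joined to a second copy of itself, matching each row's blocked_by to another row's id. Use LEFT JOIN so rows with blocked_by=NULL are kept.
  - ticket 1 (Broken link): blocked_by=NULL -> NULL
  - ticket 2 (Stale cache): blocked_by=1 -> Broken link
  - ticket 3 (Crash on save): blocked_by=1 -> Broken link
  - ticket 4 (Slow page load): blocked_by=3 -> Crash on save
  - ticket 5 (Export error): blocked_by=4 -> Slow page load
  - ticket 6 (Bad redirect): blocked_by=5 -> Export error
  - ticket 7 (Memory leak): blocked_by=NULL -> NULL
  - ticket 8 (Null pointer): blocked_by=NULL -> NULL
  - ticket 9 (Missing icon): blocked_by=8 -> Null pointer

SQL:
SELECT a.title AS item, b.title AS blocked_by
FROM tickets a
LEFT JOIN tickets b ON a.blocked_by = b.id

Result:
item           | blocked_by    
---------------+---------------
Broken link    | NULL          
Stale cache    | Broken link   
Crash on save  | Broken link   
Slow page load | Crash on save 
Export error   | Slow page load
Bad redirect   | Export error  
Memory leak    | NULL          
Null pointer   | NULL          
Missing icon   | Null pointer  


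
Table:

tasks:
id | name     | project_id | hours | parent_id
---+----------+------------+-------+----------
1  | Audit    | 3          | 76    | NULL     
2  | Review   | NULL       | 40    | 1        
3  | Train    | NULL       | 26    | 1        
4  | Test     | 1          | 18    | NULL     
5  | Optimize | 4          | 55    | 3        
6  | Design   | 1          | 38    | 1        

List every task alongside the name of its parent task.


This is a self-join: tasks is joined to a second copy of itself, matching each row's parent_id to another row's id. Use LEFT JOIN so rows with parent_id=NULL are kept.
  - task 1 (Audit): parent_id=NULL -> NULL
  - task 2 (Review): parent_id=1 -> Audit
  - task 3 (Train): parent_id=1 -> Audit
  - task 4 (Test): parent_id=NULL -> NULL
  - task 5 (Optimize): parent_id=3 -> Train
  - task 6 (Design): parent_id=1 -> Audit

SQL:
SELECT a.name AS item, b.name AS parent
FROM tasks a
LEFT JOIN tasks b ON a.parent_id = b.id

Result:
item     | parent
---------+-------
Audit    | NULL  
Review   | Audit 
Train    | Audit 
Test     | NULL  
Optimize | Train 
Design   | Audit 


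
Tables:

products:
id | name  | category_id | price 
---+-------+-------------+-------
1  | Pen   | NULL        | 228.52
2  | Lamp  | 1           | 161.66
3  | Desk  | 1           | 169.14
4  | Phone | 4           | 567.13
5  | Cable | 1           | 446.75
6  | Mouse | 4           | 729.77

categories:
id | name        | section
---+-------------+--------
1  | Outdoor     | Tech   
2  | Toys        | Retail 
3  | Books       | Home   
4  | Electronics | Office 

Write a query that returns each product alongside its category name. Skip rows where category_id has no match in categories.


INNER JOIN keeps only products rows whose category_id matches an id in categories. Walk through each product:
  - product 1 (Pen): category_id=NULL, no match -> dropped
  - product 2 (Lamp): category_id=1 -> matches Outdoor
  - product 3 (Desk): category_id=1 -> matches Outdoor
  - product 4 (Phone): category_id=4 -> matches Electronics
  - product 5 (Cable): category_id=1 -> matches Outdoor
  - product 6 (Mouse): category_id=4 -> matches Electronics
So 1 of 6 rows is dropped.

SQL:
SELECT a.name, b.name AS category
FROM products a
INNER JOIN categories b ON a.category_id = b.id

Result:
name  | category   
------+------------
Lamp  | Outdoor    
Desk  | Outdoor    
Phone | Electronics
Cable | Outdoor    
Mouse | Electronics


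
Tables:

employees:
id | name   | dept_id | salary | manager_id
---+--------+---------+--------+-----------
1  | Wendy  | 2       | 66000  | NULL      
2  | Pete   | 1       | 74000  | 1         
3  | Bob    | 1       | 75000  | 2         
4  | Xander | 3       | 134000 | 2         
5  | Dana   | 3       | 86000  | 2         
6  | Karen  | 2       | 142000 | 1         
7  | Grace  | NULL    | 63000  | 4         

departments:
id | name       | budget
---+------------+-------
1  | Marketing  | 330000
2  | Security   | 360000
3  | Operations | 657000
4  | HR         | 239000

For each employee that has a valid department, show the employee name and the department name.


INNER JOIN keeps only employees rows whose dept_id matches an id in departments. Walk through each employee:
  - employee 1 (Wendy): dept_id=2 -> matches Security
  - employee 2 (Pete): dept_id=1 -> matches Marketing
  - employee 3 (Bob): dept_id=1 -> matches Marketing
  - employee 4 (Xander): dept_id=3 -> matches Operations
  - employee 5 (Dana): dept_id=3 -> matches Operations
  - employee 6 (Karen): dept_id=2 -> matches Security
  - employee 7 (Grace): dept_id=NULL, no match -> dropped
So 1 of 7 rows is dropped.

SQL:
SELECT a.name, b.name AS department
FROM employees a
INNER JOIN departments b ON a.dept_id = b.id

Result:
name   | department
-------+-----------
Wendy  | Security  
Pete   | Marketing 
Bob    | Marketing 
Xander | Operations
Dana   | Operations
Karen  | Security  


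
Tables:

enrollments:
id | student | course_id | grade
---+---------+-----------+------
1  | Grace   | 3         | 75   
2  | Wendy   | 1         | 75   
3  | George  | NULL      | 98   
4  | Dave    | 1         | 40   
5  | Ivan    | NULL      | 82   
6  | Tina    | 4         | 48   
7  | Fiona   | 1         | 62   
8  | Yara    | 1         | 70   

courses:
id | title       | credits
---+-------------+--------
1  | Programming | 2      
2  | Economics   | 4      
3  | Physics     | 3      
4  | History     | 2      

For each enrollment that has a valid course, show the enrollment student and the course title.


INNER JOIN keeps only enrollments rows whose course_id matches an id in courses. Walk through each enrollment:
  - enrollment 1 (Grace): course_id=3 -> matches Physics
  - enrollment 2 (Wendy): course_id=1 -> matches Programming
  - enrollment 3 (George): course_id=NULL, no match -> dropped
  - enrollment 4 (Dave): course_id=1 -> matches Programming
  - enrollment 5 (Ivan): course_id=NULL, no match -> dropped
  - enrollment 6 (Tina): course_id=4 -> matches History
  - enrollment 7 (Fiona): course_id=1 -> matches Programming
  - enrollment 8 (Yara): course_id=1 -> matches Programming
So 2 of 8 rows are dropped.

SQL:
SELECT a.student, b.title AS course
FROM enrollments a
INNER JOIN courses b ON a.course_id = b.id

Result:
student | course     
--------+------------
Grace   | Physics    
Wendy   | Programming
Dave    | Programming
Tina    | History    
Fiona   | Programming
Yara    | Programming


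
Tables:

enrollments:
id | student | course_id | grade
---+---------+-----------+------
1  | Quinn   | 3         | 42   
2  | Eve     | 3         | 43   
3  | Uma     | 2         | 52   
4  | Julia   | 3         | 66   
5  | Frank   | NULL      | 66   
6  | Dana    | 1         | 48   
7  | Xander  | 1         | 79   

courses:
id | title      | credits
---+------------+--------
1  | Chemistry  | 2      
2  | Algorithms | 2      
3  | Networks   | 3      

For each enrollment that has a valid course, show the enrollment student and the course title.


INNER JOIN keeps only enrollments rows whose course_id matches an id in courses. Walk through each enrollment:
  - enrollment 1 (Quinn): course_id=3 -> matches Networks
  - enrollment 2 (Eve): course_id=3 -> matches Networks
  - enrollment 3 (Uma): course_id=2 -> matches Algorithms
  - enrollment 4 (Julia): course_id=3 -> matches Networks
  - enrollment 5 (Frank): course_id=NULL, no match -> dropped
  - enrollment 6 (Dana): course_id=1 -> matches Chemistry
  - enrollment 7 (Xander): course_id=1 -> matches Chemistry
So 1 of 7 rows is dropped.

SQL:
SELECT a.student, b.title AS course
FROM enrollments a
INNER JOIN courses b ON a.course_id = b.id

Result:
student | course    
--------+-----------
Quinn   | Networks  
Eve     | Networks  
Uma     | Algorithms
Julia   | Networks  
Dana    | Chemistry 
Xander  | Chemistry 


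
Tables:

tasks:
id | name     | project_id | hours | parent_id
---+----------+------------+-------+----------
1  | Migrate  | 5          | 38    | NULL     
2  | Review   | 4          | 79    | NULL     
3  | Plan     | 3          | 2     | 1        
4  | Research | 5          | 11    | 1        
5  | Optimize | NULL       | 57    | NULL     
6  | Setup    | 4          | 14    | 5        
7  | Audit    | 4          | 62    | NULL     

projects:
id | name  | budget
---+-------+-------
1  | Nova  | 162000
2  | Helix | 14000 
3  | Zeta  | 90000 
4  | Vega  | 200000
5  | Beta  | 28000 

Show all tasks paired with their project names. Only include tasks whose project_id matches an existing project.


INNER JOIN keeps only tasks rows whose project_id matches an id in projects. Walk through each task:
  - task 1 (Migrate): project_id=5 -> matches Beta
  - task 2 (Review): project_id=4 -> matches Vega
  - task 3 (Plan): project_id=3 -> matches Zeta
  - task 4 (Research): project_id=5 -> matches Beta
  - task 5 (Optimize): project_id=NULL, no match -> dropped
  - task 6 (Setup): project_id=4 -> matches Vega
  - task 7 (Audit): project_id=4 -> matches Vega
So 1 of 7 rows is dropped.

SQL:
SELECT a.name, b.name AS project
FROM tasks a
INNER JOIN projects b ON a.project_id = b.id

Result:
name     | project
---------+--------
Migrate  | Beta   
Review   | Vega   
Plan     | Zeta   
Research | Beta   
Setup    | Vega   
Audit    | Vega   


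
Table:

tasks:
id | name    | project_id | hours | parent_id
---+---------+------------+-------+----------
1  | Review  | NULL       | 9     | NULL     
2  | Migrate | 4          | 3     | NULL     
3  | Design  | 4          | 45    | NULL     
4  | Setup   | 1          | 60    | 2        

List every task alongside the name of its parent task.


This is a self-join: tasks is joined to a second copy of itself, matching each row's parent_id to another row's id. Use LEFT JOIN so rows with parent_id=NULL are kept.
  - task 1 (Review): parent_id=NULL -> NULL
  - task 2 (Migrate): parent_id=NULL -> NULL
  - task 3 (Design): parent_id=NULL -> NULL
  - task 4 (Setup): parent_id=2 -> Migrate

SQL:
SELECT a.name AS item, b.name AS parent
FROM tasks a
LEFT JOIN tasks b ON a.parent_id = b.id

Result:
item    | parent 
--------+--------
Review  | NULL   
Migrate | NULL   
Design  | NULL   
Setup   | Migrate


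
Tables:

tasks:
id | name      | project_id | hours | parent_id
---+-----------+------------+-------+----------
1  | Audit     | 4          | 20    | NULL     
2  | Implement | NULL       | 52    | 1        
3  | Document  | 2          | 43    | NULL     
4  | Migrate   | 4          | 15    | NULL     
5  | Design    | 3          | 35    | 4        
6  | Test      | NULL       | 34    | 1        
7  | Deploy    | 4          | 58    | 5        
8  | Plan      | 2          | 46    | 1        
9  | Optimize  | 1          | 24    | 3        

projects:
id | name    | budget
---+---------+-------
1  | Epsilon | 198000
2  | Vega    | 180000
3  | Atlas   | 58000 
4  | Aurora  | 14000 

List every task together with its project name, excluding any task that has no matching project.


INNER JOIN keeps only tasks rows whose project_id matches an id in projects. Walk through each task:
  - task 1 (Audit): project_id=4 -> matches Aurora
  - task 2 (Implement): project_id=NULL, no match -> dropped
  - task 3 (Document): project_id=2 -> matches Vega
  - task 4 (Migrate): project_id=4 -> matches Aurora
  - task 5 (Design): project_id=3 -> matches Atlas
  - task 6 (Test): project_id=NULL, no match -> dropped
  - task 7 (Deploy): project_id=4 -> matches Aurora
  - task 8 (Plan): project_id=2 -> matches Vega
  - task 9 (Optimize): project_id=1 -> matches Epsilon
So 2 of 9 rows are dropped.

SQL:
SELECT a.name, b.name AS project
FROM tasks a
INNER JOIN projects b ON a.project_id = b.id

Result:
name     | project
---------+--------
Audit    | Aurora 
Document | Vega   
Migrate  | Aurora 
Design   | Atlas  
Deploy   | Aurora 
Plan     | Vega   
Optimize | Epsilon


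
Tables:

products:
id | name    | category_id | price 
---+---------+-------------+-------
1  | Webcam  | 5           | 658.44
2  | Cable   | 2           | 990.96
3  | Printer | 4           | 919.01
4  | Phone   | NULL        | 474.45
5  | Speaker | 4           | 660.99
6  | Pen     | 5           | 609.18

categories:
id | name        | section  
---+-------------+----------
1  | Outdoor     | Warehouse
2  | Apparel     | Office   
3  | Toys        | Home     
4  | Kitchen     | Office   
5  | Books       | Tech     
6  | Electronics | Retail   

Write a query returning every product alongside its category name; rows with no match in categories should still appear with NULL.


LEFT JOIN keeps every row from products (the left table); where category_id has no match in categories, the category columns become NULL. Walk through each product:
  - product 1 (Webcam): category_id=5 -> matches Books
  - product 2 (Cable): category_id=2 -> matches Apparel
  - product 3 (Printer): category_id=4 -> matches Kitchen
  - product 4 (Phone): category_id=NULL, no match -> kept with NULL
  - product 5 (Speaker): category_id=4 -> matches Kitchen
  - product 6 (Pen): category_id=5 -> matches Books
All 6 rows appear; 1 has NULL category.

SQL:
SELECT a.name, b.name AS category
FROM products a
LEFT JOIN categories b ON a.category_id = b.id

Result:
name    | category
--------+---------
Webcam  | Books   
Cable   | Apparel 
Printer | Kitchen 
Phone   | NULL    
Speaker | Kitchen 
Pen     | Books   


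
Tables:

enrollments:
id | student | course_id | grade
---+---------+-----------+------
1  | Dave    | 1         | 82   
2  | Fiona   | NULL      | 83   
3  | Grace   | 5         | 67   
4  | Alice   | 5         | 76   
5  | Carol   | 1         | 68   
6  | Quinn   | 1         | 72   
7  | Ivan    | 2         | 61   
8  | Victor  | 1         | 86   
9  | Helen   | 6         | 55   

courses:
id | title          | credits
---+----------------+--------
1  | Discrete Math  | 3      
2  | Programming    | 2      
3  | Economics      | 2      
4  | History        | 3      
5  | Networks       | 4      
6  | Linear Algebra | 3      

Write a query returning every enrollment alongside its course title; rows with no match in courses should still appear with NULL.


LEFT JOIN keeps every row from enrollments (the left table); where course_id has no match in courses, the course columns become NULL. Walk through each enrollment:
  - enrollment 1 (Dave): course_id=1 -> matches Discrete Math
  - enrollment 2 (Fiona): course_id=NULL, no match -> kept with NULL
  - enrollment 3 (Grace): course_id=5 -> matches Networks
  - enrollment 4 (Alice): course_id=5 -> matches Networks
  - enrollment 5 (Carol): course_id=1 -> matches Discrete Math
  - enrollment 6 (Quinn): course_id=1 -> matches Discrete Math
  - enrollment 7 (Ivan): course_id=2 -> matches Programming
  - enrollment 8 (Victor): course_id=1 -> matches Discrete Math
  - enrollment 9 (Helen): course_id=6 -> matches Linear Algebra
All 9 rows appear; 1 has NULL course.

SQL:
SELECT a.student, b.title AS course
FROM enrollments a
LEFT JOIN courses b ON a.course_id = b.id

Result:
student | course        
--------+---------------
Dave    | Discrete Math 
Fiona   | NULL          
Grace   | Networks      
Alice   | Networks      
Carol   | Discrete Math 
Quinn   | Discrete Math 
Ivan    | Programming   
Victor  | Discrete Math 
Helen   | Linear Algebra


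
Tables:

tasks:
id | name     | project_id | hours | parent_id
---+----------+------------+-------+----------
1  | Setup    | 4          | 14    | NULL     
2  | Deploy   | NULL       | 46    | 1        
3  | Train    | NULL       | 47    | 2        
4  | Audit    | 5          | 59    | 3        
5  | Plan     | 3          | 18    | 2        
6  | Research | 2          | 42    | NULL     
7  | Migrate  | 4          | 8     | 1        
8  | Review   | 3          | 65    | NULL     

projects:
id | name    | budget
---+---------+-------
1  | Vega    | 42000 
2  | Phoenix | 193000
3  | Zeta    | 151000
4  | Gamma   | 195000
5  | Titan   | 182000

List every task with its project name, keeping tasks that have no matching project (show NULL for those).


LEFT JOIN keeps every row from tasks (the left table); where project_id has no match in projects, the project columns become NULL. Walk through each task:
  - task 1 (Setup): project_id=4 -> matches Gamma
  - task 2 (Deploy): project_id=NULL, no match -> kept with NULL
  - task 3 (Train): project_id=NULL, no match -> kept with NULL
  - task 4 (Audit): project_id=5 -> matches Titan
  - task 5 (Plan): project_id=3 -> matches Zeta
  - task 6 (Research): project_id=2 -> matches Phoenix
  - task 7 (Migrate): project_id=4 -> matches Gamma
  - task 8 (Review): project_id=3 -> matches Zeta
All 8 rows appear; 2 have NULL project.

SQL:
SELECT a.name, b.name AS project
FROM tasks a
LEFT JOIN projects b ON a.project_id = b.id

Result:
name     | project
---------+--------
Setup    | Gamma  
Deploy   | NULL   
Train    | NULL   
Audit    | Titan  
Plan     | Zeta   
Research | Phoenix
Migrate  | Gamma  
Review   | Zeta   


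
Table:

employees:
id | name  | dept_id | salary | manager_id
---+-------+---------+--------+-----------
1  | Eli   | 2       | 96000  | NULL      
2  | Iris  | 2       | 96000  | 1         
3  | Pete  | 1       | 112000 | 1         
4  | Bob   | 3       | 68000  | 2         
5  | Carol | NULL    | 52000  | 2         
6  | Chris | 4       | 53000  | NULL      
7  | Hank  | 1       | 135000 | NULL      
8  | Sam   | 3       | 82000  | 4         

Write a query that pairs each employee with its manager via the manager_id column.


This is a self-join: employees is joined to a second copy of itself, matching each row's manager_id to another row's id. Use LEFT JOIN so rows with manager_id=NULL are kept.
  - employee 1 (Eli): manager_id=NULL -> NULL
  - employee 2 (Iris): manager_id=1 -> Eli
  - employee 3 (Pete): manager_id=1 -> Eli
  - employee 4 (Bob): manager_id=2 -> Iris
  - employee 5 (Carol): manager_id=2 -> Iris
  - employee 6 (Chris): manager_id=NULL -> NULL
  - employee 7 (Hank): manager_id=NULL -> NULL
  - employee 8 (Sam): manager_id=4 -> Bob

SQL:
SELECT a.name AS item, b.name AS manager
FROM employees a
LEFT JOIN employees b ON a.manager_id = b.id

Result:
item  | manager
------+--------
Eli   | NULL   
Iris  | Eli    
Pete  | Eli    
Bob   | Iris   
Carol | Iris   
Chris | NULL   
Hank  | NULL   
Sam   | Bob    


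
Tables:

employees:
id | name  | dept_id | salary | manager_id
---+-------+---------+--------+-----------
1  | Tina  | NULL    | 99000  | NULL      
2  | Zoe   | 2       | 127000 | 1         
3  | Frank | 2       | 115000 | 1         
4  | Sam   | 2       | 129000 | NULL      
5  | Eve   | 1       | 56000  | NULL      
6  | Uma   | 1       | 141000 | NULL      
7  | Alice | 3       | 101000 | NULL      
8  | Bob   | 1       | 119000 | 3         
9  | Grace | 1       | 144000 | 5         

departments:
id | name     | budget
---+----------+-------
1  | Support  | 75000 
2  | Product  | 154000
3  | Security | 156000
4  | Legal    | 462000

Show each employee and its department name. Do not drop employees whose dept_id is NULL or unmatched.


LEFT JOIN keeps every row from employees (the left table); where dept_id has no match in departments, the department columns become NULL. Walk through each employee:
  - employee 1 (Tina): dept_id=NULL, no match -> kept with NULL
  - employee 2 (Zoe): dept_id=2 -> matches Product
  - employee 3 (Frank): dept_id=2 -> matches Product
  - employee 4 (Sam): dept_id=2 -> matches Product
  - employee 5 (Eve): dept_id=1 -> matches Support
  - employee 6 (Uma): dept_id=1 -> matches Support
  - employee 7 (Alice): dept_id=3 -> matches Security
  - employee 8 (Bob): dept_id=1 -> matches Support
  - employee 9 (Grace): dept_id=1 -> matches Support
All 9 rows appear; 1 has NULL department.

SQL:
SELECT a.name, b.name AS department
FROM employees a
LEFT JOIN departments b ON a.dept_id = b.id

Result:
name  | department
------+-----------
Tina  | NULL      
Zoe   | Product   
Frank | Product   
Sam   | Product   
Eve   | Support   
Uma   | Support   
Alice | Security  
Bob   | Support   
Grace | Support   


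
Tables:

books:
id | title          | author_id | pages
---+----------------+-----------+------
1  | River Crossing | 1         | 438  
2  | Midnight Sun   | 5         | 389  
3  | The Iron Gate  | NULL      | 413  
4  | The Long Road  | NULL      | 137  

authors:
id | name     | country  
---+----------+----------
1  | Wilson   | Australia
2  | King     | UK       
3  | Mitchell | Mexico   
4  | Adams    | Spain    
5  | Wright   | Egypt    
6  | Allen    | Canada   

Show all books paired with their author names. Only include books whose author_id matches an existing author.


INNER JOIN keeps only books rows whose author_id matches an id in authors. Walk through each book:
  - book 1 (River Crossing): author_id=1 -> matches Wilson
  - book 2 (Midnight Sun): author_id=5 -> matches Wright
  - book 3 (The Iron Gate): author_id=NULL, no match -> dropped
  - book 4 (The Long Road): author_id=NULL, no match -> dropped
So 2 of 4 rows are dropped.

SQL:
SELECT a.title, b.name AS author
FROM books a
INNER JOIN authors b ON a.author_id = b.id

Result:
title          | author
---------------+-------
River Crossing | Wilson
Midnight Sun   | Wright


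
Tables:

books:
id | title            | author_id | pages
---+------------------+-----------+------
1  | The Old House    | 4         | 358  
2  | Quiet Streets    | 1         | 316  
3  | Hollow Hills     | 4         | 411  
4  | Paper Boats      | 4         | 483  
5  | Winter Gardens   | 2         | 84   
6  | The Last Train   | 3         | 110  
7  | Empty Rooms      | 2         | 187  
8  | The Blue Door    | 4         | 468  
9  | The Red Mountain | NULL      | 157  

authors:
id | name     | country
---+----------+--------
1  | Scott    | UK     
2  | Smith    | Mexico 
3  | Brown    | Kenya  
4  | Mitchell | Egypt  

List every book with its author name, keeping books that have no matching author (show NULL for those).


LEFT JOIN keeps every row from books (the left table); where author_id has no match in authors, the author columns become NULL. Walk through each book:
  - book 1 (The Old House): author_id=4 -> matches Mitchell
  - book 2 (Quiet Streets): author_id=1 -> matches Scott
  - book 3 (Hollow Hills): author_id=4 -> matches Mitchell
  - book 4 (Paper Boats): author_id=4 -> matches Mitchell
  - book 5 (Winter Gardens): author_id=2 -> matches Smith
  - book 6 (The Last Train): author_id=3 -> matches Brown
  - book 7 (Empty Rooms): author_id=2 -> matches Smith
  - book 8 (The Blue Door): author_id=4 -> matches Mitchell
  - book 9 (The Red Mountain): author_id=NULL, no match -> kept with NULL
All 9 rows appear; 1 has NULL author.

SQL:
SELECT a.title, b.name AS author
FROM books a
LEFT JOIN authors b ON a.author_id = b.id

Result:
title            | author  
-----------------+---------
The Old House    | Mitchell
Quiet Streets    | Scott   
Hollow Hills     | Mitchell
Paper Boats      | Mitchell
Winter Gardens   | Smith   
The Last Train   | Brown   
Empty Rooms      | Smith   
The Blue Door    | Mitchell
The Red Mountain | NULL    


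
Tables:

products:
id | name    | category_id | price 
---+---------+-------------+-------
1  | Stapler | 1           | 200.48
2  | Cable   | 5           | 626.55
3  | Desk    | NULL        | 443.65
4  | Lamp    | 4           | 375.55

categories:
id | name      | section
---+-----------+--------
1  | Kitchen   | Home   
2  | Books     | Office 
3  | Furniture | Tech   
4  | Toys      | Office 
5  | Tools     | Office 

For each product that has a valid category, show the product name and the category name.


INNER JOIN keeps only products rows whose category_id matches an id in categories. Walk through each product:
  - product 1 (Stapler): category_id=1 -> matches Kitchen
  - product 2 (Cable): category_id=5 -> matches Tools
  - product 3 (Desk): category_id=NULL, no match -> dropped
  - product 4 (Lamp): category_id=4 -> matches Toys
So 1 of 4 rows is dropped.

SQL:
SELECT a.name, b.name AS category
FROM products a
INNER JOIN categories b ON a.category_id = b.id

Result:
name    | category
--------+---------
Stapler | Kitchen 
Cable   | Tools   
Lamp    | Toys    
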